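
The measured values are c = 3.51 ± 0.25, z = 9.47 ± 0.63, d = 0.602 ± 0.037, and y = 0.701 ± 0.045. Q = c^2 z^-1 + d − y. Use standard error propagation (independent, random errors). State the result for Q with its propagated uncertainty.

Let p = c^2·z^-1 = 1.30. δp/p = √((2·δc/c)² + (-1·δz/z)²) = √(0.0203 + 0.00443) = 0.157, so δp = 0.205.
Q = p + d − y: δQ = √(δp² + δd² + δy²) = √(0.0418 + 0.00137 + 0.00202) = 0.213
Q = 1.20.

1.20 ± 0.213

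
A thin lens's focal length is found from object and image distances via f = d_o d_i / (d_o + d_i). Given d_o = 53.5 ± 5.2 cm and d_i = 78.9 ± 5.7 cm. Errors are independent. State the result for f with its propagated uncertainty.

∂f/∂d_o = (d_i/(d_o+d_i))² = 0.355;  ∂f/∂d_i = (d_o/(d_o+d_i))² = 0.163
δf = √((∂f/∂d_o · δd_o)² + (∂f/∂d_i · δd_i)²) = √(3.41 + 0.866) = 2.07 cm
f = 31.9 cm.

31.9 ± 2.07 cm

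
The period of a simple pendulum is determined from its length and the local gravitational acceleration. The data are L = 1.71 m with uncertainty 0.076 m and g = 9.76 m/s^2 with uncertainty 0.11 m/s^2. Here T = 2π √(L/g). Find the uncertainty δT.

0.0603 s

Each factor contributes (exponent × relative error)² to (δT/T)²:
  (½·δL/L)² = (0.5×0.0444)² = 0.000494;  (−½·δg/g)² = (-0.5×0.0113)² = 3.18e-05
δT/T = √(0.000526) = 0.0229
T = 2.63 s, so δT = 0.0229 × 2.63 = 0.0603 s.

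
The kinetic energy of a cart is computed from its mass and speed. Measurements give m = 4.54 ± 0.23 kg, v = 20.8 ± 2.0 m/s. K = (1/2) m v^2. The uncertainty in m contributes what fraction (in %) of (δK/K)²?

6.49%

(δK/K)² = (1·δm/m)² + (2·δv/v)²
  m term: (1×0.0507)² = 0.00257
  v term: (2×0.0962)² = 0.0370
Total = 0.0395. Share from m = 0.00257/0.0395 = 0.0649.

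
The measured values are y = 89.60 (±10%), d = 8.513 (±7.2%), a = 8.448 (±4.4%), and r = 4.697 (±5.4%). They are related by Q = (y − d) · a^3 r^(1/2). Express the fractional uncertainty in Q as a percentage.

17.4%

Let u = y − d = 81.09. δu = √(δy² + δd²) = √(80.3 + 0.376) = 8.98, so δu/u = 0.111.
Q is then a monomial in u, a, r:
δQ/Q = √((δu/u)² + (3·δa/a)² + (½·δr/r)²) = √(0.0123 + 0.0174 + 0.000729) = 0.174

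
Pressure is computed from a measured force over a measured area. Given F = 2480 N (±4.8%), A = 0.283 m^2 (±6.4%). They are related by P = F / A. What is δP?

Relative error in a monomial: (δP/P)² = Σ (nᵢ · δxᵢ/xᵢ)².
  (1·δF/F)² = (1×0.0480)² = 0.00230;  (-1·δA/A)² = (-1×0.0640)² = 0.00410
δP/P = √(0.00640) = 0.0800
P = 8760 Pa, so δP = 0.0800 × 8760 = 701 Pa.

701 Pa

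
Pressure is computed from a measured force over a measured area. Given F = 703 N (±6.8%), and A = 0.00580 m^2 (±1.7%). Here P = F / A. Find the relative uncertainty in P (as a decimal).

Since P is a product/quotient, work with relative uncertainties:
  (1·δF/F)² = (1×0.0680)² = 0.00462;  (-1·δA/A)² = (-1×0.0170)² = 0.000289
δP/P = √(0.00491) = 0.0701

0.0701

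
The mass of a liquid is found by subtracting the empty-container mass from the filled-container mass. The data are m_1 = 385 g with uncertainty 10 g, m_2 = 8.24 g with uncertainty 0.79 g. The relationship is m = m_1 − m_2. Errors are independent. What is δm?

10.0 g

Absolute uncertainties add in quadrature for a linear combination:
  (δm_1)² = 100;  (δm_2)² = 0.624
δm = √(101) = 10.0 g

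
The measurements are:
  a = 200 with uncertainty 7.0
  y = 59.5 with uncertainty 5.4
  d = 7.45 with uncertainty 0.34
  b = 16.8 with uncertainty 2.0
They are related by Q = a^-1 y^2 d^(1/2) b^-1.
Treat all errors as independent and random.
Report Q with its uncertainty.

Q is a product of powers, so relative uncertainties combine in quadrature:
  (-1·δa/a)² = (-1×0.0350)² = 0.00123;  (2·δy/y)² = (2×0.0908)² = 0.0329;  (½·δd/d)² = (0.5×0.0456)² = 0.000521;  (-1·δb/b)² = (-1×0.119)² = 0.0142
δQ/Q = √(0.0489) = 0.221
Q = 2.88, so δQ = 0.221 × 2.88 = 0.636.

2.88 ± 0.636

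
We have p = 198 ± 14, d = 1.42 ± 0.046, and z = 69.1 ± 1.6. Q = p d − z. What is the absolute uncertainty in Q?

21.9

Let w = p·d = 281. δw/w = √((1·δp/p)² + (1·δd/d)²) = √(0.00500 + 0.00105) = 0.0778, so δw = 21.9.
Q = w − z: δQ = √(δw² + δz²) = √(478 + 2.56) = 21.9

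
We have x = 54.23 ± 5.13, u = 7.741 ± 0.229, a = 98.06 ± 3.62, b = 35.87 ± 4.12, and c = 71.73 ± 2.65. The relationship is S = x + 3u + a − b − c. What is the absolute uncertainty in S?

7.99

Each term contributes (cᵢ δxᵢ)² to (δS)²:
  (δx)² = 26.3;  (3·δu)² = 0.472;  (δa)² = 13.1;  (δb)² = 17.0;  (δc)² = 7.02
δS = √(63.9) = 7.99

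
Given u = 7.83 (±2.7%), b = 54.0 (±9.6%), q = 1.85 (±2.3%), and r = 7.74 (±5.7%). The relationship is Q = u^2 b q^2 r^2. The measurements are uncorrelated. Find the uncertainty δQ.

Each factor contributes (exponent × relative error)² to (δQ/Q)²:
  (2·δu/u)² = (2×0.0270)² = 0.00292;  (1·δb/b)² = (1×0.0960)² = 0.00922;  (2·δq/q)² = (2×0.0230)² = 0.00212;  (2·δr/r)² = (2×0.0570)² = 0.0130
δQ/Q = √(0.0272) = 0.165
Q = 6.79e+05, so δQ = 0.165 × 6.79e+05 = 1.12e+05.

1.12e+05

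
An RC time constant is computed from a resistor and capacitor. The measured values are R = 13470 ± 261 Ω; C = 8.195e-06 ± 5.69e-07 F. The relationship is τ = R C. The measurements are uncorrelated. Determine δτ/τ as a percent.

Each factor contributes (exponent × relative error)² to (δτ/τ)²:
  (1·δR/R)² = (1×0.0194)² = 0.000375;  (1·δC/C)² = (1×0.0694)² = 0.00482
δτ/τ = √(0.00520) = 0.0721

7.21%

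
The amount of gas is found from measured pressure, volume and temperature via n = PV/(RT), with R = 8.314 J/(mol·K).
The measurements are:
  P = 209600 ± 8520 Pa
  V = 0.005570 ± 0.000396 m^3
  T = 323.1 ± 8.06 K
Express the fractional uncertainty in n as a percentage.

8.56%

Since n is a product/quotient, work with relative uncertainties:
  (1·δP/P)² = (1×0.0406)² = 0.00165;  (1·δV/V)² = (1×0.0711)² = 0.00505;  (-1·δT/T)² = (-1×0.0249)² = 0.000622
δn/n = √(0.00733) = 0.0856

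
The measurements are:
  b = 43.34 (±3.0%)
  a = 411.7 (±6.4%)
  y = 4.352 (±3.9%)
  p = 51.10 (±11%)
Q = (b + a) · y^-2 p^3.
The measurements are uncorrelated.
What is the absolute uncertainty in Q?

Let u = b + a = 455.0. δu = √(δb² + δa²) = √(1.69 + 694) = 26.4, so δu/u = 0.0580.
Q is then a monomial in u, y, p:
δQ/Q = √((δu/u)² + (-2·δy/y)² + (3·δp/p)²) = √(0.00336 + 0.00608 + 0.109) = 0.344
Q = 3.206e+06, so δQ = 0.344 × 3.206e+06 = 1.1e+06.

1.1e+06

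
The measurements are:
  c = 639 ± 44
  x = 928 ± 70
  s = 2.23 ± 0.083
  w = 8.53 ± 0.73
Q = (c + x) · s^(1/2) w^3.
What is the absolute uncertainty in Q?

Let u = c + x = 1570. δu = √(δc² + δx²) = √(1940 + 4900) = 82.7, so δu/u = 0.0528.
Q is then a monomial in u, s, w:
δQ/Q = √((δu/u)² + (½·δs/s)² + (3·δw/w)²) = √(0.00278 + 0.000346 + 0.0659) = 0.263
Q = 1.45e+06, so δQ = 0.263 × 1.45e+06 = 3.82e+05.

3.82e+05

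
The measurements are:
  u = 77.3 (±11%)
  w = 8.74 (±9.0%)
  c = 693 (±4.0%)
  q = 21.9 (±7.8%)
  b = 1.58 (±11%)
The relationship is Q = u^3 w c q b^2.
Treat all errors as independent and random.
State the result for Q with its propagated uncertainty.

Q is a product of powers, so relative uncertainties combine in quadrature:
  (3·δu/u)² = (3×0.110)² = 0.109;  (1·δw/w)² = (1×0.0900)² = 0.00810;  (1·δc/c)² = (1×0.0400)² = 0.00160;  (1·δq/q)² = (1×0.0780)² = 0.00608;  (2·δb/b)² = (2×0.110)² = 0.0484
δQ/Q = √(0.173) = 0.416
Q = 1.53e+11, so δQ = 0.416 × 1.53e+11 = 6.36e+10.

(1.53 ± 0.636) × 10^11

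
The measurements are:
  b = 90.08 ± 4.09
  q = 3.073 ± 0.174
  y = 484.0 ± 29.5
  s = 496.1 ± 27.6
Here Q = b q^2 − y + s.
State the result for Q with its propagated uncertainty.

Let p = b·q^2 = 850.7. δp/p = √((1·δb/b)² + (2·δq/q)²) = √(0.00206 + 0.0128) = 0.122, so δp = 104.
Q = p − y + s: δQ = √(δp² + δy² + δs²) = √(10800 + 870 + 762) = 111
Q = 862.8.

862.8 ± 111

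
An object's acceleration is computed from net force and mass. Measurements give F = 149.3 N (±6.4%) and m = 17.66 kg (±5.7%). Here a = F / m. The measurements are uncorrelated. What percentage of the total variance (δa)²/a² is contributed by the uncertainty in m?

44.2%

(δa/a)² = (1·δF/F)² + (-1·δm/m)²
  F term: (1×0.0640)² = 0.00410
  m term: (-1×0.0570)² = 0.00325
Total = 0.00734. Share from m = 0.00325/0.00734 = 0.442.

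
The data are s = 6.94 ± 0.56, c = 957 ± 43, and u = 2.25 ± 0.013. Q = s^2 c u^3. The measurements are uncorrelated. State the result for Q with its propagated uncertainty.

(5.25 ± 0.884) × 10^5

Products/powers → add relative errors in quadrature, weighted by exponent:
  (2·δs/s)² = (2×0.0807)² = 0.0260;  (1·δc/c)² = (1×0.0449)² = 0.00202;  (3·δu/u)² = (3×0.00578)² = 0.000300
δQ/Q = √(0.0284) = 0.168
Q = 5.25e+05, so δQ = 0.168 × 5.25e+05 = 88400.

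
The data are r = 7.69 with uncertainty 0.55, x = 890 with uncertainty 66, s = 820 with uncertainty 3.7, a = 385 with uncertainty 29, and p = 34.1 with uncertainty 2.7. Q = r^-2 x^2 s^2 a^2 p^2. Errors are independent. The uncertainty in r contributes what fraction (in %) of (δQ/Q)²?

(δQ/Q)² = (-2·δr/r)² + (2·δx/x)² + (2·δs/s)² + (2·δa/a)² + (2·δp/p)²
  r term: (-2×0.0715)² = 0.0205
  x term: (2×0.0742)² = 0.0220
  s term: (2×0.00451)² = 8.14e-05
  a term: (2×0.0753)² = 0.0227
  p term: (2×0.0792)² = 0.0251
Total = 0.0903. Share from r = 0.0205/0.0903 = 0.227.

22.7%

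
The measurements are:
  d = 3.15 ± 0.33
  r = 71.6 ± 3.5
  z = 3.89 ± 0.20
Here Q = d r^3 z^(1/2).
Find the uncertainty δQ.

Each factor contributes (exponent × relative error)² to (δQ/Q)²:
  (1·δd/d)² = (1×0.105)² = 0.0110;  (3·δr/r)² = (3×0.0489)² = 0.0215;  (½·δz/z)² = (0.5×0.0514)² = 0.000661
δQ/Q = √(0.0331) = 0.182
Q = 2.28e+06, so δQ = 0.182 × 2.28e+06 = 4.15e+05.

4.15e+05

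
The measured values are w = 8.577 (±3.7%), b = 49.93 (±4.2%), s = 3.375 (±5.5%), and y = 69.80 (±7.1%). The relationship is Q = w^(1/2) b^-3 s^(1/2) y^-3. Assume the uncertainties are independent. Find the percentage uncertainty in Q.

Q is a product of powers, so relative uncertainties combine in quadrature:
  (½·δw/w)² = (0.5×0.0370)² = 0.000342;  (-3·δb/b)² = (-3×0.0420)² = 0.0159;  (½·δs/s)² = (0.5×0.0550)² = 0.000756;  (-3·δy/y)² = (-3×0.0710)² = 0.0454
δQ/Q = √(0.0623) = 0.250

25.0%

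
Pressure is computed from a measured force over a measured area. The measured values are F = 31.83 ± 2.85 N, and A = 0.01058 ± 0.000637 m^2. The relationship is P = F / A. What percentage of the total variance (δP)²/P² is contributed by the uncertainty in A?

31.1%

(δP/P)² = (1·δF/F)² + (-1·δA/A)²
  F term: (1×0.0895)² = 0.00802
  A term: (-1×0.0602)² = 0.00362
Total = 0.0116. Share from A = 0.00362/0.0116 = 0.311.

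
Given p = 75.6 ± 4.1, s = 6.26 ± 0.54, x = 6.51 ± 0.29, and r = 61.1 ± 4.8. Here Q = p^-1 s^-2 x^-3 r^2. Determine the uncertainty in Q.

Each factor contributes (exponent × relative error)² to (δQ/Q)²:
  (-1·δp/p)² = (-1×0.0542)² = 0.00294;  (-2·δs/s)² = (-2×0.0863)² = 0.0298;  (-3·δx/x)² = (-3×0.0445)² = 0.0179;  (2·δr/r)² = (2×0.0786)² = 0.0247
δQ/Q = √(0.0753) = 0.274
Q = 0.00457, so δQ = 0.274 × 0.00457 = 0.00125.

0.00125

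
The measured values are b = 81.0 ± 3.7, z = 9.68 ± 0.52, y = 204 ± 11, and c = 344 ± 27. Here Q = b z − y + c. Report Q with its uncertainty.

924 ± 62.5

Let p = b·z = 784. δp/p = √((1·δb/b)² + (1·δz/z)²) = √(0.00209 + 0.00289) = 0.0705, so δp = 55.3.
Q = p − y + c: δQ = √(δp² + δy² + δc²) = √(3060 + 121 + 729) = 62.5
Q = 924.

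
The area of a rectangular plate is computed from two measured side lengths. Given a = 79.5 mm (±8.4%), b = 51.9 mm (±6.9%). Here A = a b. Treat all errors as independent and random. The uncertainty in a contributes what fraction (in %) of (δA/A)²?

(δA/A)² = (1·δa/a)² + (1·δb/b)²
  a term: (1×0.0840)² = 0.00706
  b term: (1×0.0690)² = 0.00476
Total = 0.0118. Share from a = 0.00706/0.0118 = 0.597.

59.7%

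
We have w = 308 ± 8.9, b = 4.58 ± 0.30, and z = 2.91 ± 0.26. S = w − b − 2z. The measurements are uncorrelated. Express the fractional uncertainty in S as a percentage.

For a sum/difference, combine absolute errors in quadrature:
  (δw)² = 79.2;  (δb)² = 0.0900;  (2·δz)² = 0.270
δS = √(79.6) = 8.92
S = 298, so δS/S = 8.92/298 = 0.0300.

3.00%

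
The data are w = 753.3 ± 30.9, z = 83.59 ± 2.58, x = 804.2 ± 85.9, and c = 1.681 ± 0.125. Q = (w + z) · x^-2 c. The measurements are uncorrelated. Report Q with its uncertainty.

Let u = w + z = 836.9. δu = √(δw² + δz²) = √(955 + 6.66) = 31.0, so δu/u = 0.0371.
Q is then a monomial in u, x, c:
δQ/Q = √((δu/u)² + (-2·δx/x)² + (1·δc/c)²) = √(0.00137 + 0.0456 + 0.00553) = 0.229
Q = 0.002175, so δQ = 0.229 × 0.002175 = 0.000499.

0.002175 ± 0.000499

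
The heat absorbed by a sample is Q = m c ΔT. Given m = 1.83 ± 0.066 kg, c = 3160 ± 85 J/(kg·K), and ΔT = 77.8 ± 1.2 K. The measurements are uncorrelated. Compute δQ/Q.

0.0476

Q is a product of powers, so relative uncertainties combine in quadrature:
  (1·δm/m)² = (1×0.0361)² = 0.00130;  (1·δc/c)² = (1×0.0269)² = 0.000724;  (1·δΔT/ΔT)² = (1×0.0154)² = 0.000238
δQ/Q = √(0.00226) = 0.0476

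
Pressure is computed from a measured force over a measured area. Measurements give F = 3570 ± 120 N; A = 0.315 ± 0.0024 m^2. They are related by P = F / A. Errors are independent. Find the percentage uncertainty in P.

Since P is a product/quotient, work with relative uncertainties:
  (1·δF/F)² = (1×0.0336)² = 0.00113;  (-1·δA/A)² = (-1×0.00762)² = 5.8e-05
δP/P = √(0.00119) = 0.0345

3.45%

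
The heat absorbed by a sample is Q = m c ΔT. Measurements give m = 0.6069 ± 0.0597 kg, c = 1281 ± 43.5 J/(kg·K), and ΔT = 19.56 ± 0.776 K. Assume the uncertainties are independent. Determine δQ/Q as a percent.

Q is a product of powers, so relative uncertainties combine in quadrature:
  (1·δm/m)² = (1×0.0984)² = 0.00968;  (1·δc/c)² = (1×0.0340)² = 0.00115;  (1·δΔT/ΔT)² = (1×0.0397)² = 0.00157
δQ/Q = √(0.0124) = 0.111

11.1%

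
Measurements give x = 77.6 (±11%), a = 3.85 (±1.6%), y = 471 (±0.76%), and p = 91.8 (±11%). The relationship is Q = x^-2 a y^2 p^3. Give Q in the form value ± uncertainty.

Q is a product of powers, so relative uncertainties combine in quadrature:
  (-2·δx/x)² = (-2×0.110)² = 0.0484;  (1·δa/a)² = (1×0.0160)² = 0.000256;  (2·δy/y)² = (2×0.00760)² = 0.000231;  (3·δp/p)² = (3×0.110)² = 0.109
δQ/Q = √(0.158) = 0.397
Q = 1.1e+08, so δQ = 0.397 × 1.1e+08 = 4.36e+07.

(1.10 ± 0.436) × 10^8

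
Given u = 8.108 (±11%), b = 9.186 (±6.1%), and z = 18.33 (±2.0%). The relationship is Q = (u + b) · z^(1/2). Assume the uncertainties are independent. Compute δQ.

4.57

Let w = u + b = 17.29. δw = √(δu² + δb²) = √(0.795 + 0.314) = 1.05, so δw/w = 0.0609.
Q is then a monomial in w, z:
δQ/Q = √((δw/w)² + (½·δz/z)²) = √(0.00371 + 0.000100) = 0.0617
Q = 74.04, so δQ = 0.0617 × 74.04 = 4.57.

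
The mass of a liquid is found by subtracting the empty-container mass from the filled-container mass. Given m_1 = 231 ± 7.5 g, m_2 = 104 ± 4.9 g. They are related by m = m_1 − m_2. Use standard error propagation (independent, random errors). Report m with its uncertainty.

127 ± 8.96 g

Each term contributes (cᵢ δxᵢ)² to (δm)²:
  (δm_1)² = 56.2;  (δm_2)² = 24.0
δm = √(80.3) = 8.96 g
m = 127 g.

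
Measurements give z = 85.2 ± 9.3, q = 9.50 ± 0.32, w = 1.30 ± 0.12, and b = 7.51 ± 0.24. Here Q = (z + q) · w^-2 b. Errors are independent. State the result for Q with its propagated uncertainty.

421 ± 89.0

Let u = z + q = 94.7. δu = √(δz² + δq²) = √(86.5 + 0.102) = 9.31, so δu/u = 0.0983.
Q is then a monomial in u, w, b:
δQ/Q = √((δu/u)² + (-2·δw/w)² + (1·δb/b)²) = √(0.00966 + 0.0341 + 0.00102) = 0.212
Q = 421, so δQ = 0.212 × 421 = 89.0.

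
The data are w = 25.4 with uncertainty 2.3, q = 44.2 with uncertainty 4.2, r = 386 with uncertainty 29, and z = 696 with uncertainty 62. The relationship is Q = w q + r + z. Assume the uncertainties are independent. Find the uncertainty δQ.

Let p = w·q = 1120. δp/p = √((1·δw/w)² + (1·δq/q)²) = √(0.00820 + 0.00903) = 0.131, so δp = 147.
Q = p + r + z: δQ = √(δp² + δr² + δz²) = √(21700 + 841 + 3840) = 162

162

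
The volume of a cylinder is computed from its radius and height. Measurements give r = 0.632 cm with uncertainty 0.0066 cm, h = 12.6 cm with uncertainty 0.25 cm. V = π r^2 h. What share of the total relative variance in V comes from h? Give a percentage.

(δV/V)² = (2·δr/r)² + (1·δh/h)²
  r term: (2×0.0104)² = 0.000436
  h term: (1×0.0198)² = 0.000394
Total = 0.000830. Share from h = 0.000394/0.000830 = 0.474.

47.4%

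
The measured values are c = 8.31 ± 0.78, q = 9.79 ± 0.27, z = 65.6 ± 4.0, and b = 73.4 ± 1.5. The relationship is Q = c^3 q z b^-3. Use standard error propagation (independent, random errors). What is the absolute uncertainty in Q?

0.276

Relative error in a monomial: (δQ/Q)² = Σ (nᵢ · δxᵢ/xᵢ)².
  (3·δc/c)² = (3×0.0939)² = 0.0793;  (1·δq/q)² = (1×0.0276)² = 0.000761;  (1·δz/z)² = (1×0.0610)² = 0.00372;  (-3·δb/b)² = (-3×0.0204)² = 0.00376
δQ/Q = √(0.0875) = 0.296
Q = 0.932, so δQ = 0.296 × 0.932 = 0.276.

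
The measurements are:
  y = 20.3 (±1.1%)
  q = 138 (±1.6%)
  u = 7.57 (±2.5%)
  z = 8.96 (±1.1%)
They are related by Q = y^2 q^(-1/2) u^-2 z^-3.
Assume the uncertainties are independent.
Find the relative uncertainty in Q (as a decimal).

0.0643

Q is a product of powers, so relative uncertainties combine in quadrature:
  (2·δy/y)² = (2×0.0110)² = 0.000484;  (−½·δq/q)² = (-0.5×0.0160)² = 6.4e-05;  (-2·δu/u)² = (-2×0.0250)² = 0.00250;  (-3·δz/z)² = (-3×0.0110)² = 0.00109
δQ/Q = √(0.00414) = 0.0643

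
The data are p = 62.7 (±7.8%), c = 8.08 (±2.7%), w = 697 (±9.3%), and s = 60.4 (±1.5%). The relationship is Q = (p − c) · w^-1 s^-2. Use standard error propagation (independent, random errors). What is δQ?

2.85e-06

Let u = p − c = 54.6. δu = √(δp² + δc²) = √(23.9 + 0.0476) = 4.90, so δu/u = 0.0896.
Q is then a monomial in u, w, s:
δQ/Q = √((δu/u)² + (-1·δw/w)² + (-2·δs/s)²) = √(0.00803 + 0.00865 + 0.000900) = 0.133
Q = 2.15e-05, so δQ = 0.133 × 2.15e-05 = 2.85e-06.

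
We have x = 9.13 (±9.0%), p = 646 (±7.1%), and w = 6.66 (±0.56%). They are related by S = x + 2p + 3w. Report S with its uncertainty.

1320 ± 91.7

For a sum/difference, combine absolute errors in quadrature:
  (δx)² = 0.675;  (2·δp)² = 8410;  (3·δw)² = 0.0125
δS = √(8420) = 91.7
S = 1320.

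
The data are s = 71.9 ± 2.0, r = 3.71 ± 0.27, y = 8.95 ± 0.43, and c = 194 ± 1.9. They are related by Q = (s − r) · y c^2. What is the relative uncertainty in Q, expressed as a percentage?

5.97%

Let u = s − r = 68.2. δu = √(δs² + δr²) = √(4.00 + 0.0729) = 2.02, so δu/u = 0.0296.
Q is then a monomial in u, y, c:
δQ/Q = √((δu/u)² + (1·δy/y)² + (2·δc/c)²) = √(0.000876 + 0.00231 + 0.000384) = 0.0597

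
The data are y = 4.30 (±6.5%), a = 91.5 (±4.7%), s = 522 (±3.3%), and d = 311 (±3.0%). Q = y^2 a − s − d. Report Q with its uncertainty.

859 ± 235

Let p = y^2·a = 1690. δp/p = √((2·δy/y)² + (1·δa/a)²) = √(0.0169 + 0.00221) = 0.138, so δp = 234.
Q = p − s − d: δQ = √(δp² + δs² + δd²) = √(54700 + 297 + 87.0) = 235
Q = 859.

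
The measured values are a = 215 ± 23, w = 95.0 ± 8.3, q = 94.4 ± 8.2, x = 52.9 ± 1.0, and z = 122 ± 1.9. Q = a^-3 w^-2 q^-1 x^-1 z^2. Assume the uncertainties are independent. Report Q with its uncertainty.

Relative error in a monomial: (δQ/Q)² = Σ (nᵢ · δxᵢ/xᵢ)².
  (-3·δa/a)² = (-3×0.107)² = 0.103;  (-2·δw/w)² = (-2×0.0874)² = 0.0305;  (-1·δq/q)² = (-1×0.0869)² = 0.00755;  (-1·δx/x)² = (-1×0.0189)² = 0.000357;  (2·δz/z)² = (2×0.0156)² = 0.000970
δQ/Q = √(0.142) = 0.377
Q = 3.32e-11, so δQ = 0.377 × 3.32e-11 = 1.25e-11.

(3.32 ± 1.25) × 10^-11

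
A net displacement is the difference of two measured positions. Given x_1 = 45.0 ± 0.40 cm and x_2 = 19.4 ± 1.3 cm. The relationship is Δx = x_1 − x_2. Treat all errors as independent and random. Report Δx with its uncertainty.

Absolute uncertainties add in quadrature for a linear combination:
  (δx_1)² = 0.160;  (δx_2)² = 1.69
δΔx = √(1.85) = 1.36 cm
Δx = 25.6 cm.

25.6 ± 1.36 cm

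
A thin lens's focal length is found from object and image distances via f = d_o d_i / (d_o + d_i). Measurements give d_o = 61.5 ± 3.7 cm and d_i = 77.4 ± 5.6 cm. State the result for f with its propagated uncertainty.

∂f/∂d_o = (d_i/(d_o+d_i))² = 0.311;  ∂f/∂d_i = (d_o/(d_o+d_i))² = 0.196
δf = √((∂f/∂d_o · δd_o)² + (∂f/∂d_i · δd_i)²) = √(1.32 + 1.21) = 1.59 cm
f = 34.3 cm.

34.3 ± 1.59 cm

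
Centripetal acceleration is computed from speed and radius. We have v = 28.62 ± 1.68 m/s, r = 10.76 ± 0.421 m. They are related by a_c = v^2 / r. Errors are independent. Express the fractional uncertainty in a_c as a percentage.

Relative error in a monomial: (δa_c/a_c)² = Σ (nᵢ · δxᵢ/xᵢ)².
  (2·δv/v)² = (2×0.0587)² = 0.0138;  (-1·δr/r)² = (-1×0.0391)² = 0.00153
δa_c/a_c = √(0.0153) = 0.124

12.4%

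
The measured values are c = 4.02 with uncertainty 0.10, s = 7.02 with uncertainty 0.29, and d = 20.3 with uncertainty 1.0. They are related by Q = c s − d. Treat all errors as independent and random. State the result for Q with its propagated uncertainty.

Let p = c·s = 28.2. δp/p = √((1·δc/c)² + (1·δs/s)²) = √(0.000619 + 0.00171) = 0.0482, so δp = 1.36.
Q = p − d: δQ = √(δp² + δd²) = √(1.85 + 1.00) = 1.69
Q = 7.92.

7.92 ± 1.69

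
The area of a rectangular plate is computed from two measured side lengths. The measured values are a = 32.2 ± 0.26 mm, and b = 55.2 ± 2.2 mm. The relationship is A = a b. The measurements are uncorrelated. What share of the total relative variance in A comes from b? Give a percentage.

96.1%

(δA/A)² = (1·δa/a)² + (1·δb/b)²
  a term: (1×0.00807)² = 6.52e-05
  b term: (1×0.0399)² = 0.00159
Total = 0.00165. Share from b = 0.00159/0.00165 = 0.961.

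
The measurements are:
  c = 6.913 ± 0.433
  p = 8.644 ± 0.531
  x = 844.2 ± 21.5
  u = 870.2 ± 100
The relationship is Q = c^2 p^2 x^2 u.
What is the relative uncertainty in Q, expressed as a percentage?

21.6%

Relative error in a monomial: (δQ/Q)² = Σ (nᵢ · δxᵢ/xᵢ)².
  (2·δc/c)² = (2×0.0626)² = 0.0157;  (2·δp/p)² = (2×0.0614)² = 0.0151;  (2·δx/x)² = (2×0.0255)² = 0.00259;  (1·δu/u)² = (1×0.115)² = 0.0132
δQ/Q = √(0.0466) = 0.216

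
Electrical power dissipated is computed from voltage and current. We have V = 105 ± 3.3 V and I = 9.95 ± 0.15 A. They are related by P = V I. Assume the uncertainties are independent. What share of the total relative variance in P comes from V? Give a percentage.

81.3%

(δP/P)² = (1·δV/V)² + (1·δI/I)²
  V term: (1×0.0314)² = 0.000988
  I term: (1×0.0151)² = 0.000227
Total = 0.00122. Share from V = 0.000988/0.00122 = 0.813.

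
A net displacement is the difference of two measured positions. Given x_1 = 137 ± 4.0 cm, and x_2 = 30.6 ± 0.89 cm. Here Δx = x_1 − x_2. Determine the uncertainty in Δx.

Sums and differences: (δΔx)² = Σ (cᵢ δxᵢ)².
  (δx_1)² = 16.0;  (δx_2)² = 0.792
δΔx = √(16.8) = 4.10 cm

4.10 cm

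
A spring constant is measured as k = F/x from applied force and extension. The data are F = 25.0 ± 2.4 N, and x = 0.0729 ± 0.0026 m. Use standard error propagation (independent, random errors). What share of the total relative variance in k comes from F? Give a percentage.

87.9%

(δk/k)² = (1·δF/F)² + (-1·δx/x)²
  F term: (1×0.0960)² = 0.00922
  x term: (-1×0.0357)² = 0.00127
Total = 0.0105. Share from F = 0.00922/0.0105 = 0.879.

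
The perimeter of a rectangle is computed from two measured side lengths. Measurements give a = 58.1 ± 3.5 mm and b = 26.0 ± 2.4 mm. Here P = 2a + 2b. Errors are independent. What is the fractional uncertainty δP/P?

Absolute uncertainties add in quadrature for a linear combination:
  (2·δa)² = 49.0;  (2·δb)² = 23.0
δP = √(72.0) = 8.49 mm
P = 168 mm, so δP/P = 8.49/168 = 0.0505.

0.0505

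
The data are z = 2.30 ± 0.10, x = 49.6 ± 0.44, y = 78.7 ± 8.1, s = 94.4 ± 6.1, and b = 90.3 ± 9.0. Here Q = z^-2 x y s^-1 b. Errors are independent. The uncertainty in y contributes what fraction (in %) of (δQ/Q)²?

(δQ/Q)² = (-2·δz/z)² + (1·δx/x)² + (1·δy/y)² + (-1·δs/s)² + (1·δb/b)²
  z term: (-2×0.0435)² = 0.00756
  x term: (1×0.00887)² = 7.87e-05
  y term: (1×0.103)² = 0.0106
  s term: (-1×0.0646)² = 0.00418
  b term: (1×0.0997)² = 0.00993
Total = 0.0323. Share from y = 0.0106/0.0323 = 0.328.

32.8%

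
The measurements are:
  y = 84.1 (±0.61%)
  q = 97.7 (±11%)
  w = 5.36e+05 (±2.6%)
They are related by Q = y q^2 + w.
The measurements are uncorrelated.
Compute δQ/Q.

Let p = y·q^2 = 8.03e+05. δp/p = √((1·δy/y)² + (2·δq/q)²) = √(3.72e-05 + 0.0484) = 0.220, so δp = 1.77e+05.
Q = p + w: δQ = √(δp² + δw²) = √(3.12e+10 + 1.94e+08) = 1.77e+05
Q = 1.34e+06, so δQ/Q = 1.77e+05/1.34e+06 = 0.132.

0.132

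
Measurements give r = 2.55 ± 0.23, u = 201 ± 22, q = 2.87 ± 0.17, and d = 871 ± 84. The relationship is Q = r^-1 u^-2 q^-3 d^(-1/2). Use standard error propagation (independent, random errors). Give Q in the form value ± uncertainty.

(1.39 ± 0.417) × 10^-8

Relative error in a monomial: (δQ/Q)² = Σ (nᵢ · δxᵢ/xᵢ)².
  (-1·δr/r)² = (-1×0.0902)² = 0.00814;  (-2·δu/u)² = (-2×0.109)² = 0.0479;  (-3·δq/q)² = (-3×0.0592)² = 0.0316;  (−½·δd/d)² = (-0.5×0.0964)² = 0.00233
δQ/Q = √(0.0900) = 0.300
Q = 1.39e-08, so δQ = 0.300 × 1.39e-08 = 4.17e-09.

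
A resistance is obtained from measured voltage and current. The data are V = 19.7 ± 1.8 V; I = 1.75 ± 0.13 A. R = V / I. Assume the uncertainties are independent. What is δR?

1.33 Ω

Each factor contributes (exponent × relative error)² to (δR/R)²:
  (1·δV/V)² = (1×0.0914)² = 0.00835;  (-1·δI/I)² = (-1×0.0743)² = 0.00552
δR/R = √(0.0139) = 0.118
R = 11.3 Ω, so δR = 0.118 × 11.3 = 1.33 Ω.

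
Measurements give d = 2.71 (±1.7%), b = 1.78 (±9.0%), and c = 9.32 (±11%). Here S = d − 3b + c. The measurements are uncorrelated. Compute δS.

Sums and differences: (δS)² = Σ (cᵢ δxᵢ)².
  (δd)² = 0.00212;  (3·δb)² = 0.231;  (δc)² = 1.05
δS = √(1.28) = 1.13

1.13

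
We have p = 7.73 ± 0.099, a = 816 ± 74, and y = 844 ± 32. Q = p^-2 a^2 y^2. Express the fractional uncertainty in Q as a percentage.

For a monomial Q ∝ p^-2, a^2, y^2, fractional errors add in quadrature:
  (-2·δp/p)² = (-2×0.0128)² = 0.000656;  (2·δa/a)² = (2×0.0907)² = 0.0329;  (2·δy/y)² = (2×0.0379)² = 0.00575
δQ/Q = √(0.0393) = 0.198

19.8%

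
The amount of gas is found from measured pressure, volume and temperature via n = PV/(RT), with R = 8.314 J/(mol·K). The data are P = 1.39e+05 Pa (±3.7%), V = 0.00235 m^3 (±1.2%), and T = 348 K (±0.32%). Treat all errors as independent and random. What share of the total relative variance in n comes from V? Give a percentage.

9.45%

(δn/n)² = (1·δP/P)² + (1·δV/V)² + (-1·δT/T)²
  P term: (1×0.0370)² = 0.00137
  V term: (1×0.0120)² = 0.000144
  T term: (-1×0.00320)² = 1.02e-05
Total = 0.00152. Share from V = 0.000144/0.00152 = 0.0945.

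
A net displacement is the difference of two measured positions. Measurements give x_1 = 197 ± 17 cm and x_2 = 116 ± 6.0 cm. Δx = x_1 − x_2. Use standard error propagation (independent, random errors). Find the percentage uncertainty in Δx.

Δx is a linear combination, so absolute uncertainties add in quadrature:
  (δx_1)² = 289;  (δx_2)² = 36.0
δΔx = √(325) = 18.0 cm
Δx = 81.0 cm, so δΔx/Δx = 18.0/81.0 = 0.223.

22.3%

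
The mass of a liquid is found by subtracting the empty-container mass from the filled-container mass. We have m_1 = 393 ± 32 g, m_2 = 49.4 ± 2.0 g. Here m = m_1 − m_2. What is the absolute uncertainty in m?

32.1 g

m is a linear combination, so absolute uncertainties add in quadrature:
  (δm_1)² = 1020;  (δm_2)² = 4.00
δm = √(1030) = 32.1 g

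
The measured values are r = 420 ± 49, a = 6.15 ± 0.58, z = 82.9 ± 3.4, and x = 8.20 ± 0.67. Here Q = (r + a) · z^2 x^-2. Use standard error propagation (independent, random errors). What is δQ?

9410

Let u = r + a = 426. δu = √(δr² + δa²) = √(2400 + 0.336) = 49.0, so δu/u = 0.115.
Q is then a monomial in u, z, x:
δQ/Q = √((δu/u)² + (2·δz/z)² + (-2·δx/x)²) = √(0.0132 + 0.00673 + 0.0267) = 0.216
Q = 43600, so δQ = 0.216 × 43600 = 9410.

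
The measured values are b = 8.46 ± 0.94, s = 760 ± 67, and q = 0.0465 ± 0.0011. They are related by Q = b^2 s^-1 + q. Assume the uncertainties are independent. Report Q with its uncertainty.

0.141 ± 0.0225

Let p = b^2·s^-1 = 0.0942. δp/p = √((2·δb/b)² + (-1·δs/s)²) = √(0.0494 + 0.00777) = 0.239, so δp = 0.0225.
Q = p + q: δQ = √(δp² + δq²) = √(0.000507 + 1.21e-06) = 0.0225
Q = 0.141.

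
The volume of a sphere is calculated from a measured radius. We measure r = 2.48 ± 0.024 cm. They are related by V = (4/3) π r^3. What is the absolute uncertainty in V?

1.85 cm^3

For a monomial V ∝ r^3, fractional errors add in quadrature:
  (3·δr/r)² = (3×0.00968)² = 0.000843
δV/V = √(0.000843) = 0.0290
V = 63.9 cm^3, so δV = 0.0290 × 63.9 = 1.85 cm^3.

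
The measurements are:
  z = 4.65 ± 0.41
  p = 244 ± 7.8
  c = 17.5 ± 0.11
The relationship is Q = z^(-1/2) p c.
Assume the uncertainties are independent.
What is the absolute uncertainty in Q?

Products/powers → add relative errors in quadrature, weighted by exponent:
  (−½·δz/z)² = (-0.5×0.0882)² = 0.00194;  (1·δp/p)² = (1×0.0320)² = 0.00102;  (1·δc/c)² = (1×0.00629)² = 3.95e-05
δQ/Q = √(0.00300) = 0.0548
Q = 1980, so δQ = 0.0548 × 1980 = 109.

109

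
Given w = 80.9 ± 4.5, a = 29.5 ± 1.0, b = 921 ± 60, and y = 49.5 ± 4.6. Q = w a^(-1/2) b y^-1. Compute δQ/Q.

For a monomial Q ∝ w, a^(-1/2), b, y^-1, fractional errors add in quadrature:
  (1·δw/w)² = (1×0.0556)² = 0.00309;  (−½·δa/a)² = (-0.5×0.0339)² = 0.000287;  (1·δb/b)² = (1×0.0651)² = 0.00424;  (-1·δy/y)² = (-1×0.0929)² = 0.00864
δQ/Q = √(0.0163) = 0.128

0.128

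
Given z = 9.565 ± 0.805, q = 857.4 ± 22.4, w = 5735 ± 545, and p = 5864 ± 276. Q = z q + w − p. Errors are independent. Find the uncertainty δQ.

Let h = z·q = 8201. δh/h = √((1·δz/z)² + (1·δq/q)²) = √(0.00708 + 0.000683) = 0.0881, so δh = 723.
Q = h + w − p: δQ = √(δh² + δw² + δp²) = √(5.22e+05 + 2.97e+05 + 76200) = 946

946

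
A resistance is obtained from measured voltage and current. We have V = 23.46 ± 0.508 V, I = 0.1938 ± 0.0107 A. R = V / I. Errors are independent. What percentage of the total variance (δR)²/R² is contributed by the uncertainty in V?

(δR/R)² = (1·δV/V)² + (-1·δI/I)²
  V term: (1×0.0217)² = 0.000469
  I term: (-1×0.0552)² = 0.00305
Total = 0.00352. Share from V = 0.000469/0.00352 = 0.133.

13.3%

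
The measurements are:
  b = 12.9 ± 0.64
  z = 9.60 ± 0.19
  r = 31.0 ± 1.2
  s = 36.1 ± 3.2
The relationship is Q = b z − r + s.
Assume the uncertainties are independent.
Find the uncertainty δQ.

Let p = b·z = 124. δp/p = √((1·δb/b)² + (1·δz/z)²) = √(0.00246 + 0.000392) = 0.0534, so δp = 6.61.
Q = p − r + s: δQ = √(δp² + δr² + δs²) = √(43.8 + 1.44 + 10.2) = 7.45

7.45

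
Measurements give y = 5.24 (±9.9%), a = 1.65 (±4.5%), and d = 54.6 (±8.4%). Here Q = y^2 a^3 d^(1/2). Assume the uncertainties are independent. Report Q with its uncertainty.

911 ± 222

Q is a product of powers, so relative uncertainties combine in quadrature:
  (2·δy/y)² = (2×0.0990)² = 0.0392;  (3·δa/a)² = (3×0.0450)² = 0.0182;  (½·δd/d)² = (0.5×0.0840)² = 0.00176
δQ/Q = √(0.0592) = 0.243
Q = 911, so δQ = 0.243 × 911 = 222.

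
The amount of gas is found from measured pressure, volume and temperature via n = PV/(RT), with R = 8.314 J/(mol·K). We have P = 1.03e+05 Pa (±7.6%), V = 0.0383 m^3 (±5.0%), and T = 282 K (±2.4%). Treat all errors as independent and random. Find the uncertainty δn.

Each factor contributes (exponent × relative error)² to (δn/n)²:
  (1·δP/P)² = (1×0.0760)² = 0.00578;  (1·δV/V)² = (1×0.0500)² = 0.00250;  (-1·δT/T)² = (-1×0.0240)² = 0.000576
δn/n = √(0.00885) = 0.0941
n = 1.68 mol, so δn = 0.0941 × 1.68 = 0.158 mol.

0.158 mol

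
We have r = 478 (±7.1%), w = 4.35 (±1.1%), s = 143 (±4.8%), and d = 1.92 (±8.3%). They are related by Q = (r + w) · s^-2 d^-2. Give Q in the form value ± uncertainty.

Let u = r + w = 482. δu = √(δr² + δw²) = √(1150 + 0.00229) = 33.9, so δu/u = 0.0704.
Q is then a monomial in u, s, d:
δQ/Q = √((δu/u)² + (-2·δs/s)² + (-2·δd/d)²) = √(0.00495 + 0.00922 + 0.0276) = 0.204
Q = 0.00640, so δQ = 0.204 × 0.00640 = 0.00131.

0.00640 ± 0.00131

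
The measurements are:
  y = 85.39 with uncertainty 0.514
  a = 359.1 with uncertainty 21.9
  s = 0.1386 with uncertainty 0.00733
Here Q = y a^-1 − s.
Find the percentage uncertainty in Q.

Let p = y·a^-1 = 0.2378. δp/p = √((1·δy/y)² + (-1·δa/a)²) = √(3.62e-05 + 0.00372) = 0.0613, so δp = 0.0146.
Q = p − s: δQ = √(δp² + δs²) = √(0.000212 + 5.37e-05) = 0.0163
Q = 0.09919, so δQ/Q = 0.0163/0.09919 = 0.164.

16.4%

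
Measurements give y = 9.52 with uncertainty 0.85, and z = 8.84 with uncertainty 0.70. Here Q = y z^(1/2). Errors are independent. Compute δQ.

2.76

Q is a product of powers, so relative uncertainties combine in quadrature:
  (1·δy/y)² = (1×0.0893)² = 0.00797;  (½·δz/z)² = (0.5×0.0792)² = 0.00157
δQ/Q = √(0.00954) = 0.0977
Q = 28.3, so δQ = 0.0977 × 28.3 = 2.76.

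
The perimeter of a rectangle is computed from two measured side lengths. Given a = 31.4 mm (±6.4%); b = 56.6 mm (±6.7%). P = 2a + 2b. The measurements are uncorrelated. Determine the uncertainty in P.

8.58 mm

Absolute uncertainties add in quadrature for a linear combination:
  (2·δa)² = 16.2;  (2·δb)² = 57.5
δP = √(73.7) = 8.58 mm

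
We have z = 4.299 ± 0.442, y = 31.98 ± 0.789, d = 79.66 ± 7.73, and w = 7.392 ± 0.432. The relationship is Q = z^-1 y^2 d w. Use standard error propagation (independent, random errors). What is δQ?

22500

Relative error in a monomial: (δQ/Q)² = Σ (nᵢ · δxᵢ/xᵢ)².
  (-1·δz/z)² = (-1×0.103)² = 0.0106;  (2·δy/y)² = (2×0.0247)² = 0.00243;  (1·δd/d)² = (1×0.0970)² = 0.00942;  (1·δw/w)² = (1×0.0584)² = 0.00342
δQ/Q = √(0.0258) = 0.161
Q = 140100, so δQ = 0.161 × 140100 = 22500.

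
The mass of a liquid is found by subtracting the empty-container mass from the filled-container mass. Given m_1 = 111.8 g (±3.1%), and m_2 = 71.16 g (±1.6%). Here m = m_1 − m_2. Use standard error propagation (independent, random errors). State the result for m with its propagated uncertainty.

40.64 ± 3.65 g

Absolute uncertainties add in quadrature for a linear combination:
  (δm_1)² = 12.0;  (δm_2)² = 1.30
δm = √(13.3) = 3.65 g
m = 40.64 g.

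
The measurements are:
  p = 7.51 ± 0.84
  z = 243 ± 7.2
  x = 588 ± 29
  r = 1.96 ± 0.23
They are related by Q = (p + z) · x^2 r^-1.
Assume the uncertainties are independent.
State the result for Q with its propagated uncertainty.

Let u = p + z = 251. δu = √(δp² + δz²) = √(0.706 + 51.8) = 7.25, so δu/u = 0.0289.
Q is then a monomial in u, x, r:
δQ/Q = √((δu/u)² + (2·δx/x)² + (-1·δr/r)²) = √(0.000837 + 0.00973 + 0.0138) = 0.156
Q = 4.42e+07, so δQ = 0.156 × 4.42e+07 = 6.89e+06.

(4.42 ± 0.689) × 10^7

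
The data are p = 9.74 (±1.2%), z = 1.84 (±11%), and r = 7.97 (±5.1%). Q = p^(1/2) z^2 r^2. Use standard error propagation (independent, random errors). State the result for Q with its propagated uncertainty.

671 ± 163

Each factor contributes (exponent × relative error)² to (δQ/Q)²:
  (½·δp/p)² = (0.5×0.0120)² = 3.6e-05;  (2·δz/z)² = (2×0.110)² = 0.0484;  (2·δr/r)² = (2×0.0510)² = 0.0104
δQ/Q = √(0.0588) = 0.243
Q = 671, so δQ = 0.243 × 671 = 163.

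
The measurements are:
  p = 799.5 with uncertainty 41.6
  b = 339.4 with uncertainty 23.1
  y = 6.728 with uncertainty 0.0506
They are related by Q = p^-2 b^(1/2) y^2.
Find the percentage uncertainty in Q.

11.1%

Products/powers → add relative errors in quadrature, weighted by exponent:
  (-2·δp/p)² = (-2×0.0520)² = 0.0108;  (½·δb/b)² = (0.5×0.0681)² = 0.00116;  (2·δy/y)² = (2×0.00752)² = 0.000226
δQ/Q = √(0.0122) = 0.111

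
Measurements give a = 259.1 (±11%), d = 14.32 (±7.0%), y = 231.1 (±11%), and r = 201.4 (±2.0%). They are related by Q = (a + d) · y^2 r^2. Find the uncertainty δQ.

Let u = a + d = 273.4. δu = √(δa² + δd²) = √(812 + 1.00) = 28.5, so δu/u = 0.104.
Q is then a monomial in u, y, r:
δQ/Q = √((δu/u)² + (2·δy/y)² + (2·δr/r)²) = √(0.0109 + 0.0484 + 0.00160) = 0.247
Q = 5.923e+11, so δQ = 0.247 × 5.923e+11 = 1.46e+11.

1.46e+11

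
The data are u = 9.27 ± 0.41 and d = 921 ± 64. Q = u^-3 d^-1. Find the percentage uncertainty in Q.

15.0%

Each factor contributes (exponent × relative error)² to (δQ/Q)²:
  (-3·δu/u)² = (-3×0.0442)² = 0.0176;  (-1·δd/d)² = (-1×0.0695)² = 0.00483
δQ/Q = √(0.0224) = 0.150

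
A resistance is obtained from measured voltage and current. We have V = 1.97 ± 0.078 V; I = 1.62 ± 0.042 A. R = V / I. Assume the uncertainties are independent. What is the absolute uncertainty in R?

0.0576 Ω

Each factor contributes (exponent × relative error)² to (δR/R)²:
  (1·δV/V)² = (1×0.0396)² = 0.00157;  (-1·δI/I)² = (-1×0.0259)² = 0.000672
δR/R = √(0.00224) = 0.0473
R = 1.22 Ω, so δR = 0.0473 × 1.22 = 0.0576 Ω.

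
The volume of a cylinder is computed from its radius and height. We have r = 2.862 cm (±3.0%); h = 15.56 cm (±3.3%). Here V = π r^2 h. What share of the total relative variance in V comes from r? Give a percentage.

76.8%

(δV/V)² = (2·δr/r)² + (1·δh/h)²
  r term: (2×0.0300)² = 0.00360
  h term: (1×0.0330)² = 0.00109
Total = 0.00469. Share from r = 0.00360/0.00469 = 0.768.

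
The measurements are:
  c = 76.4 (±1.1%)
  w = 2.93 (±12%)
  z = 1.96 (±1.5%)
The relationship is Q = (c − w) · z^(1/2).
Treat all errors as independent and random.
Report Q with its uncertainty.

Let u = c − w = 73.5. δu = √(δc² + δw²) = √(0.706 + 0.124) = 0.911, so δu/u = 0.0124.
Q is then a monomial in u, z:
δQ/Q = √((δu/u)² + (½·δz/z)²) = √(0.000154 + 5.62e-05) = 0.0145
Q = 103, so δQ = 0.0145 × 103 = 1.49.

103 ± 1.49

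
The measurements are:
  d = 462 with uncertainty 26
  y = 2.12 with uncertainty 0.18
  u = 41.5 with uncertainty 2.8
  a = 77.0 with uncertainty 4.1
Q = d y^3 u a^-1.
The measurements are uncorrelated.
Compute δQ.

Relative error in a monomial: (δQ/Q)² = Σ (nᵢ · δxᵢ/xᵢ)².
  (1·δd/d)² = (1×0.0563)² = 0.00317;  (3·δy/y)² = (3×0.0849)² = 0.0649;  (1·δu/u)² = (1×0.0675)² = 0.00455;  (-1·δa/a)² = (-1×0.0532)² = 0.00284
δQ/Q = √(0.0754) = 0.275
Q = 2370, so δQ = 0.275 × 2370 = 652.

652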